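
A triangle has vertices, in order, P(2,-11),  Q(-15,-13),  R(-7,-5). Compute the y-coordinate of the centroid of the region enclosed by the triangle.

-29/3

Apply the shoelace formula. First the cross-terms c_i = x_i·y_{i+1} − x_{i+1}·y_i:
  -191, -16, 87  ⇒  2A = -120, A = -60.
Then Σ (y_i + y_{i+1})·c_i = 3480, so ȳ = 3480 / (6·(-60)) = -29/3.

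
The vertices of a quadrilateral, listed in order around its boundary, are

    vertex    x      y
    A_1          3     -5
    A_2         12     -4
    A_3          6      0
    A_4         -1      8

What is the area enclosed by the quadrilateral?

Apply the shoelace formula: 2A = Σ (x_i·y_{i+1} − x_{i+1}·y_i), indices taken mod 4.
Cross-terms: 48, 24, 48, -19  ⇒  Σ = 101
Area = |Σ|/2 = 50.5.

50.5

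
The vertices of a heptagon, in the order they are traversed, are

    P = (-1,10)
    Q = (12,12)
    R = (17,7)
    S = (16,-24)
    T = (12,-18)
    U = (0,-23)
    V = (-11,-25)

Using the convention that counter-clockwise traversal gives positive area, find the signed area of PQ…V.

Apply the surveyor's formula: 2A = Σ (x_i·y_{i+1} − x_{i+1}·y_i), indices taken mod 7.
P→Q: (-1)(12) − (12)(10) = -132
Q→R: (12)(7) − (17)(12) = -120
R→S: (17)(-24) − (16)(7) = -520
S→T: (16)(-18) − (12)(-24) = 0
T→U: (12)(-23) − (0)(-18) = -276
U→V: (0)(-25) − (-11)(-23) = -253
V→P: (-11)(10) − (-1)(-25) = -135
Σ = -1436
Signed area = Σ/2 = -718 (negative ⇒ clockwise traversal).

-718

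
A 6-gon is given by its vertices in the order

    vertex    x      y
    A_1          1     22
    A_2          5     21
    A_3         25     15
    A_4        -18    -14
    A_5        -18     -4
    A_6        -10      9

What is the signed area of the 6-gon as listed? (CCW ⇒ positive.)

Cross-terms: -89, -450, -80, -180, -202, -229  ⇒  Σ = -1230
Signed area = Σ/2 = -615 (negative ⇒ clockwise traversal).

-615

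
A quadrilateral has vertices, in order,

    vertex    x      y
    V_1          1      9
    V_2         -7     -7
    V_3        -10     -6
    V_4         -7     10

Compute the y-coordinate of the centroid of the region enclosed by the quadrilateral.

Apply the shoelace (surveyor's) formula. First the cross-terms c_i = x_i·y_{i+1} − x_{i+1}·y_i:
  56, -28, -142, -73  ⇒  2A = -187, A = -93.5.
Then Σ (y_i + y_{i+1})·c_i = -1479, so ȳ = -1479 / (6·(-93.5)) = 29/11.

29/11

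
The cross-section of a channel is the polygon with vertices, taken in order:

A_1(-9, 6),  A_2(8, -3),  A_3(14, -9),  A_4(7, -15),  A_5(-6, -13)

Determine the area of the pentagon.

Apply the shoelace formula: 2A = Σ (x_i·y_{i+1} − x_{i+1}·y_i), indices taken mod 5.
Cross-terms: -21, -30, -147, -181, -153  ⇒  Σ = -532
Area = |Σ|/2 = 266.

266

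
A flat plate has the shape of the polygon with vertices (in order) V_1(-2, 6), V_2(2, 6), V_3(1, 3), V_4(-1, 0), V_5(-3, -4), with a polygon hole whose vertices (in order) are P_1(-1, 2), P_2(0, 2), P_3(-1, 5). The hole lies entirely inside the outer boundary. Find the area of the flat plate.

20

Outer boundary:
Apply the surveyor's formula: 2A = Σ (x_i·y_{i+1} − x_{i+1}·y_i), indices taken mod 5.
V_1→V_2: (-2)(6) − (2)(6) = -24
V_2→V_3: (2)(3) − (1)(6) = 0
V_3→V_4: (1)(0) − (-1)(3) = 3
V_4→V_5: (-1)(-4) − (-3)(0) = 4
V_5→V_1: (-3)(6) − (-2)(-4) = -26
Σ = -43
Area = |Σ|/2 = 21.5.
Hole:
P_1→P_2: (-1)(2) − (0)(2) = -2
P_2→P_3: (0)(5) − (-1)(2) = 2
P_3→P_1: (-1)(2) − (-1)(5) = 3
Σ = 3
Area = |Σ|/2 = 1.5.
Net area = 21.5 − 1.5 = 20.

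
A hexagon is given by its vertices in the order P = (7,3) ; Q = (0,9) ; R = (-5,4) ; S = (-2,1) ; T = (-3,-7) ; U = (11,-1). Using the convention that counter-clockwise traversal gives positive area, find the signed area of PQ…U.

124

P→Q: (7)(9) − (0)(3) = 63
Q→R: (0)(4) − (-5)(9) = 45
R→S: (-5)(1) − (-2)(4) = 3
S→T: (-2)(-7) − (-3)(1) = 17
T→U: (-3)(-1) − (11)(-7) = 80
U→P: (11)(3) − (7)(-1) = 40
Σ = 248
Signed area = Σ/2 = 124 (positive ⇒ counter-clockwise traversal).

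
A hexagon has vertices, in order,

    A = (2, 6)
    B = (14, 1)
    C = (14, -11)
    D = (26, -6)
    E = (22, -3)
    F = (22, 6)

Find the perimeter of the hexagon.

72

|AB| = √((12)² + (-5)²) = √169 = 13
|BC| = √((0)² + (-12)²) = √144 = 12
|CD| = √((12)² + (5)²) = √169 = 13
|DE| = √((-4)² + (3)²) = √25 = 5
|EF| = √((0)² + (9)²) = √81 = 9
|FA| = √((-20)² + (0)²) = √400 = 20
Perimeter = 13 + 12 + 13 + 5 + 9 + 20 = 72.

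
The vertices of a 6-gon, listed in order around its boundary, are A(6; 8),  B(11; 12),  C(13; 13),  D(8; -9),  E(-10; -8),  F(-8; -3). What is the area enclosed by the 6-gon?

Cross-terms: -16, -13, -221, -154, -34, -46  ⇒  Σ = -484
Area = |Σ|/2 = 242.

242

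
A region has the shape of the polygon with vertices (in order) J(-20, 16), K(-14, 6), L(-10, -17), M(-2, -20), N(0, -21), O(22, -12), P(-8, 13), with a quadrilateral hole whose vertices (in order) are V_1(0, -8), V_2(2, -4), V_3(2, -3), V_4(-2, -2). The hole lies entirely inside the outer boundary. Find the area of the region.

Outer boundary:
Σ = (104) + (298) + (166) + (42) + (462) + (190) + (132) = 1394
Area = |Σ|/2 = 697.
Hole:
Σ = (16) + (2) + (-10) + (16) = 24
Area = |Σ|/2 = 12.
Net area = 697 − 12 = 685.

685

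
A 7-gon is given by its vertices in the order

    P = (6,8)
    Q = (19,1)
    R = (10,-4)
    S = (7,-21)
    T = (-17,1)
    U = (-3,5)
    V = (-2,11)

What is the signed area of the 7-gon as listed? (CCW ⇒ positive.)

-475.5

Apply the surveyor's formula: 2A = Σ (x_i·y_{i+1} − x_{i+1}·y_i), indices taken mod 7.
Σ = (-146) + (-86) + (-182) + (-350) + (-82) + (-23) + (-82) = -951
Signed area = Σ/2 = -475.5 (negative ⇒ clockwise traversal).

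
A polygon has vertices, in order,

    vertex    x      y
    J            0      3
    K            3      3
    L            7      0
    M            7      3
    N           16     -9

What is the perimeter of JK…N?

|JK| = √((3)² + (0)²) = √9 = 3
|KL| = √((4)² + (-3)²) = √25 = 5
|LM| = √((0)² + (3)²) = √9 = 3
|MN| = √((9)² + (-12)²) = √225 = 15
|NJ| = √((-16)² + (12)²) = √400 = 20
Perimeter = 3 + 5 + 3 + 15 + 20 = 46.

46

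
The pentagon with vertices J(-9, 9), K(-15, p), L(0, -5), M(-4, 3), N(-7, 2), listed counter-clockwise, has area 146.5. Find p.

-15

Write out the shoelace sum; only the two edges meeting at K involve p:
2·Area = [((-9)·p − (-15)·9) + ((-15)·(-5) − 0·p)] + -52
       = -9·p + 158 = 293
⇒ p = -15.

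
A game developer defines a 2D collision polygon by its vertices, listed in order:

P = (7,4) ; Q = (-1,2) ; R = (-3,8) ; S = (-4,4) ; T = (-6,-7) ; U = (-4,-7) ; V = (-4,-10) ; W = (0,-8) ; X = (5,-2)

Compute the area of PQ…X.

Apply Gauss's area formula: 2A = Σ (x_i·y_{i+1} − x_{i+1}·y_i), indices taken mod 9.
P→Q: (7)(2) − (-1)(4) = 18
Q→R: (-1)(8) − (-3)(2) = -2
R→S: (-3)(4) − (-4)(8) = 20
S→T: (-4)(-7) − (-6)(4) = 52
T→U: (-6)(-7) − (-4)(-7) = 14
U→V: (-4)(-10) − (-4)(-7) = 12
V→W: (-4)(-8) − (0)(-10) = 32
W→X: (0)(-2) − (5)(-8) = 40
X→P: (5)(4) − (7)(-2) = 34
Σ = 220
Area = |Σ|/2 = 110.

110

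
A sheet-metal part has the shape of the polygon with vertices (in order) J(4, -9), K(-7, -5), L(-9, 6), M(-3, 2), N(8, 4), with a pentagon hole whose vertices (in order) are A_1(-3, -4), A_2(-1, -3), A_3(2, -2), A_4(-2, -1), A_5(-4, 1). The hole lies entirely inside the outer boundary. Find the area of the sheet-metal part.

133

Outer boundary:
Apply Gauss's area formula: 2A = Σ (x_i·y_{i+1} − x_{i+1}·y_i), indices taken mod 5.
Σ = (-83) + (-87) + (0) + (-28) + (-88) = -286
Area = |Σ|/2 = 143.
Hole:
Σ = (5) + (8) + (-6) + (-6) + (19) = 20
Area = |Σ|/2 = 10.
Net area = 143 − 10 = 133.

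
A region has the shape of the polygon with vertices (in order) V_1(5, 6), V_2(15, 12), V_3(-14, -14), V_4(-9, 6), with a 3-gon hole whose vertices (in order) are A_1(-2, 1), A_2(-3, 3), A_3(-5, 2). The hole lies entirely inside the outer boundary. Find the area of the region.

180.5

Outer boundary:
Apply the surveyor's formula: 2A = Σ (x_i·y_{i+1} − x_{i+1}·y_i), indices taken mod 4.
Σ = (-30) + (-42) + (-210) + (-84) = -366
Area = |Σ|/2 = 183.
Hole:
Σ = (-3) + (9) + (-1) = 5
Area = |Σ|/2 = 2.5.
Net area = 183 − 2.5 = 180.5.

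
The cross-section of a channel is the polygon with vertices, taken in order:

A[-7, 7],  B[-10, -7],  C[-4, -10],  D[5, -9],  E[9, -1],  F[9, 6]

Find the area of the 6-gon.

260.5

Apply the surveyor's formula: 2A = Σ (x_i·y_{i+1} − x_{i+1}·y_i), indices taken mod 6.
Σ = (119) + (72) + (86) + (76) + (63) + (105) = 521
Area = |Σ|/2 = 260.5.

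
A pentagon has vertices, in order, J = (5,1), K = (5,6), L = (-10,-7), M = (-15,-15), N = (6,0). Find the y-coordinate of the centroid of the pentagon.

Apply the shoelace formula. First the cross-terms c_i = x_i·y_{i+1} − x_{i+1}·y_i:
  25, 25, 45, 90, 6  ⇒  2A = 191, A = 95.5.
Then Σ (y_i + y_{i+1})·c_i = -2184, so ȳ = -2184 / (6·95.5) = -728/191.

-728/191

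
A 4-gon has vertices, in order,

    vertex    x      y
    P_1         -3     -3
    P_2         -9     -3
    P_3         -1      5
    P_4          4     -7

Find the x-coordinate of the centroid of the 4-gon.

-13/7

Apply the shoelace formula. First the cross-terms c_i = x_i·y_{i+1} − x_{i+1}·y_i:
  -18, -48, -13, -33  ⇒  2A = -112, A = -56.
Then Σ (x_i + x_{i+1})·c_i = 624, so x̄ = 624 / (6·(-56)) = -13/7.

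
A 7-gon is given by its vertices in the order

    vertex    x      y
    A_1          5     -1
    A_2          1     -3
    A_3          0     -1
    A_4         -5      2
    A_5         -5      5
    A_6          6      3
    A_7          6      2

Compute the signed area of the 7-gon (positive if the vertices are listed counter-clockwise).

Σ = (-14) + (-1) + (-5) + (-15) + (-45) + (-6) + (-16) = -102
Signed area = Σ/2 = -51 (negative ⇒ clockwise traversal).

-51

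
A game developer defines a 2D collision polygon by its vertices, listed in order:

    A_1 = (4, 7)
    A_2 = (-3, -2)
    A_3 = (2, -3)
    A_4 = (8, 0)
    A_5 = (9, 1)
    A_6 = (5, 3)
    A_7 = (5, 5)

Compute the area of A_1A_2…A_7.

52.5

Apply Gauss's area formula: 2A = Σ (x_i·y_{i+1} − x_{i+1}·y_i), indices taken mod 7.
A_1→A_2: (4)(-2) − (-3)(7) = 13
A_2→A_3: (-3)(-3) − (2)(-2) = 13
A_3→A_4: (2)(0) − (8)(-3) = 24
A_4→A_5: (8)(1) − (9)(0) = 8
A_5→A_6: (9)(3) − (5)(1) = 22
A_6→A_7: (5)(5) − (5)(3) = 10
A_7→A_1: (5)(7) − (4)(5) = 15
Σ = 105
Area = |Σ|/2 = 52.5.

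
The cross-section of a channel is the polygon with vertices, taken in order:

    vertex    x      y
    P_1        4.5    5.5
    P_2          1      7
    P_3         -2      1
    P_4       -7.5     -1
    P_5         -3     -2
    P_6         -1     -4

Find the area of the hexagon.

Apply the surveyor's formula: 2A = Σ (x_i·y_{i+1} − x_{i+1}·y_i), indices taken mod 6.
Σ = (26) + (15) + (9.5) + (12) + (10) + (12.5) = 85
Area = |Σ|/2 = 42.5.

42.5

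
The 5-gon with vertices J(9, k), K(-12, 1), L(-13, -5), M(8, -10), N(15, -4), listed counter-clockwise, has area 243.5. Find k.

Write out the shoelace sum; only the two edges meeting at J involve k:
2·Area = [(15·k − 9·(-4)) + (9·1 − (-12)·k)] + 361
       = 27·k + 406 = 487
⇒ k = 3.

3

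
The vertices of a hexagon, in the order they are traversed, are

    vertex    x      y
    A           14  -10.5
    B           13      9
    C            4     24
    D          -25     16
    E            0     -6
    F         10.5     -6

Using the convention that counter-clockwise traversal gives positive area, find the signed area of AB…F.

694.625

Apply the surveyor's formula: 2A = Σ (x_i·y_{i+1} − x_{i+1}·y_i), indices taken mod 6.
A→B: (14)(9) − (13)(-10.5) = 262.5
B→C: (13)(24) − (4)(9) = 276
C→D: (4)(16) − (-25)(24) = 664
D→E: (-25)(-6) − (0)(16) = 150
E→F: (0)(-6) − (10.5)(-6) = 63
F→A: (10.5)(-10.5) − (14)(-6) = -26.25
Σ = 1389.25
Signed area = Σ/2 = 694.625 (positive ⇒ counter-clockwise traversal).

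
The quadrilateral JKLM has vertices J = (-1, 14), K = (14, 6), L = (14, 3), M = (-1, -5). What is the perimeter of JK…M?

|JK| = √((15)² + (-8)²) = √289 = 17
|KL| = √((0)² + (-3)²) = √9 = 3
|LM| = √((-15)² + (-8)²) = √289 = 17
|MJ| = √((0)² + (19)²) = √361 = 19
Perimeter = 17 + 3 + 17 + 19 = 56.

56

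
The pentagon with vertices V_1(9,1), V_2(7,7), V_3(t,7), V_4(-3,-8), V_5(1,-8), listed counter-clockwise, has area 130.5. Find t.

-2

The doubled signed area Σ (x_i y_{i+1} − x_{i+1} y_i) is linear in t.
With t=0 it equals 231; the coefficient of t is -15 (from the two edges through V_3).
So -15·t + 231 = 2·130.5 = 261 ⇒ t = -2.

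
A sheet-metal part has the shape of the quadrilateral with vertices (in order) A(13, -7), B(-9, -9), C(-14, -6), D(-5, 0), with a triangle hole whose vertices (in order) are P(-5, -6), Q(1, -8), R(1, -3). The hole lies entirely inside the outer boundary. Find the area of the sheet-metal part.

108.5

Outer boundary:
Apply the shoelace formula: 2A = Σ (x_i·y_{i+1} − x_{i+1}·y_i), indices taken mod 4.
Σ = (-180) + (-72) + (-30) + (35) = -247
Area = |Σ|/2 = 123.5.
Hole:
Σ = (46) + (5) + (-21) = 30
Area = |Σ|/2 = 15.
Net area = 123.5 − 15 = 108.5.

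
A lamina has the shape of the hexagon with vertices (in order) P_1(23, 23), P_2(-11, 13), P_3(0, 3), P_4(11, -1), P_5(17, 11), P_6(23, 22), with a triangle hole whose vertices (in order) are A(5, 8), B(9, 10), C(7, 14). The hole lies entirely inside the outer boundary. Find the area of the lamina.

374

Outer boundary:
Σ = (552) + (-33) + (-33) + (138) + (121) + (23) = 768
Area = |Σ|/2 = 384.
Hole:
Apply the shoelace formula: 2A = Σ (x_i·y_{i+1} − x_{i+1}·y_i), indices taken mod 3.
Cross-terms: -22, 56, -14  ⇒  Σ = 20
Area = |Σ|/2 = 10.
Net area = 384 − 10 = 374.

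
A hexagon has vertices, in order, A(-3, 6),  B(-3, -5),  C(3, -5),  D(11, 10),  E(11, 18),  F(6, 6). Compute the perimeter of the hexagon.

64

|AB| = √((0)² + (-11)²) = √121 = 11
|BC| = √((6)² + (0)²) = √36 = 6
|CD| = √((8)² + (15)²) = √289 = 17
|DE| = √((0)² + (8)²) = √64 = 8
|EF| = √((-5)² + (-12)²) = √169 = 13
|FA| = √((-9)² + (0)²) = √81 = 9
Perimeter = 11 + 6 + 17 + 8 + 13 + 9 = 64.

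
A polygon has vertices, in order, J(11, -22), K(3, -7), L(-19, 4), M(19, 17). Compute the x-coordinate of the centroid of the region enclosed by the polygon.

Apply the surveyor's formula. First the cross-terms c_i = x_i·y_{i+1} − x_{i+1}·y_i:
  -11, -121, -399, -605  ⇒  2A = -1136, A = -568.
Then Σ (x_i + x_{i+1})·c_i = -16368, so x̄ = -16368 / (6·(-568)) = 341/71.

341/71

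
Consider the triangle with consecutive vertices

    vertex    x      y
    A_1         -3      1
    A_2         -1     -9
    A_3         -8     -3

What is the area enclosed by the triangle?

Apply the surveyor's formula: 2A = Σ (x_i·y_{i+1} − x_{i+1}·y_i), indices taken mod 3.
Cross-terms: 28, -69, -17  ⇒  Σ = -58
Area = |Σ|/2 = 29.

29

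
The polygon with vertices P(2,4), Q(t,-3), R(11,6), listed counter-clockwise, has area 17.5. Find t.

-12

The doubled signed area Σ (x_i y_{i+1} − x_{i+1} y_i) is linear in t.
With t=0 it equals 59; the coefficient of t is 2 (from the two edges through Q).
So 2·t + 59 = 2·17.5 = 35 ⇒ t = -12.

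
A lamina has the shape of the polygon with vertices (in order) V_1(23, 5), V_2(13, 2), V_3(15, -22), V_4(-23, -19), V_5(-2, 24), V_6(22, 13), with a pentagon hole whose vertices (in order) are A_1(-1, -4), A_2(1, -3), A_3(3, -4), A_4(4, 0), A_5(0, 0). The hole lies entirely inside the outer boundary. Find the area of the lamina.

1215.5

Outer boundary:
Apply Gauss's area formula: 2A = Σ (x_i·y_{i+1} − x_{i+1}·y_i), indices taken mod 6.
Cross-terms: -19, -316, -791, -590, -554, -189  ⇒  Σ = -2459
Area = |Σ|/2 = 1229.5.
Hole:
Cross-terms: 7, 5, 16, 0, 0  ⇒  Σ = 28
Area = |Σ|/2 = 14.
Net area = 1229.5 − 14 = 1215.5.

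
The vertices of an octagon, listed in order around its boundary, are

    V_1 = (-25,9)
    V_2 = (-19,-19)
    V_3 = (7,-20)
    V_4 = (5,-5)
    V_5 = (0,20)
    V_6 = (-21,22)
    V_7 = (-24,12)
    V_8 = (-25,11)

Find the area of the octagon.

1053

Σ = (646) + (513) + (65) + (100) + (420) + (276) + (36) + (50) = 2106
Area = |Σ|/2 = 1053.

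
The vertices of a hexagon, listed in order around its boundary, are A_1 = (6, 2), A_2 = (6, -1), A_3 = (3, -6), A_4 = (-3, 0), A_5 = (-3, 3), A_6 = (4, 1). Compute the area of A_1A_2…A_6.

45.5

A_1→A_2: (6)(-1) − (6)(2) = -18
A_2→A_3: (6)(-6) − (3)(-1) = -33
A_3→A_4: (3)(0) − (-3)(-6) = -18
A_4→A_5: (-3)(3) − (-3)(0) = -9
A_5→A_6: (-3)(1) − (4)(3) = -15
A_6→A_1: (4)(2) − (6)(1) = 2
Σ = -91
Area = |Σ|/2 = 45.5.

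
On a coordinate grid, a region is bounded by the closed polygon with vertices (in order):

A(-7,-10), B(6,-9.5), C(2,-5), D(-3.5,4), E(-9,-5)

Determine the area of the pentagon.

107.25

A→B: (-7)(-9.5) − (6)(-10) = 126.5
B→C: (6)(-5) − (2)(-9.5) = -11
C→D: (2)(4) − (-3.5)(-5) = -9.5
D→E: (-3.5)(-5) − (-9)(4) = 53.5
E→A: (-9)(-10) − (-7)(-5) = 55
Σ = 214.5
Area = |Σ|/2 = 107.25.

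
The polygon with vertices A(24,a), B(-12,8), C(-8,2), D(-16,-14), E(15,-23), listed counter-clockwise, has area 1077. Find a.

24

The doubled signed area Σ (x_i y_{i+1} − x_{i+1} y_i) is linear in a.
With a=0 it equals 1506; the coefficient of a is 27 (from the two edges through A).
So 27·a + 1506 = 2·1077 = 2154 ⇒ a = 24.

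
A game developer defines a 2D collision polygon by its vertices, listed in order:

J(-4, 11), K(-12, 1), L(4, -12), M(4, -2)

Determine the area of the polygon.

Σ = (128) + (140) + (40) + (36) = 344
Area = |Σ|/2 = 172.

172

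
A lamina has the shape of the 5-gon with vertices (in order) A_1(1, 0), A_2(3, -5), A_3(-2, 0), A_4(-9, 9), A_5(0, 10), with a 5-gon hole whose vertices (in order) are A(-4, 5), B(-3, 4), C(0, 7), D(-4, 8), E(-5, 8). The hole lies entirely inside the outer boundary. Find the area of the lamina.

Outer boundary:
Apply Gauss's area formula: 2A = Σ (x_i·y_{i+1} − x_{i+1}·y_i), indices taken mod 5.
Σ = (-5) + (-10) + (-18) + (-90) + (-10) = -133
Area = |Σ|/2 = 66.5.
Hole:
Apply Gauss's area formula: 2A = Σ (x_i·y_{i+1} − x_{i+1}·y_i), indices taken mod 5.
Σ = (-1) + (-21) + (28) + (8) + (7) = 21
Area = |Σ|/2 = 10.5.
Net area = 66.5 − 10.5 = 56.

56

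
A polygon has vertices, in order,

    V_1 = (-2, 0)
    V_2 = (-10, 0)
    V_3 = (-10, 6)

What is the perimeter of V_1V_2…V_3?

24

|V_1V_2| = √((-8)² + (0)²) = √64 = 8
|V_2V_3| = √((0)² + (6)²) = √36 = 6
|V_3V_1| = √((8)² + (-6)²) = √100 = 10
Perimeter = 8 + 6 + 10 = 24.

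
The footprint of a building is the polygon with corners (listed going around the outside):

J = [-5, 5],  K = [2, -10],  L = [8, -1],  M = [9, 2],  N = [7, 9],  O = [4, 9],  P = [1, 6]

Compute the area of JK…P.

143.5

Apply the shoelace formula: 2A = Σ (x_i·y_{i+1} − x_{i+1}·y_i), indices taken mod 7.
Cross-terms: 40, 78, 25, 67, 27, 15, 35  ⇒  Σ = 287
Area = |Σ|/2 = 143.5.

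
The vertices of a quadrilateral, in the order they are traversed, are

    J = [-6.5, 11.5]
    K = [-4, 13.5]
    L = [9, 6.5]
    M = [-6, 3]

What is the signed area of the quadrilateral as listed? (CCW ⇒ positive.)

-86.375

Σ = (-41.75) + (-147.5) + (66) + (-49.5) = -172.75
Signed area = Σ/2 = -86.375 (negative ⇒ clockwise traversal).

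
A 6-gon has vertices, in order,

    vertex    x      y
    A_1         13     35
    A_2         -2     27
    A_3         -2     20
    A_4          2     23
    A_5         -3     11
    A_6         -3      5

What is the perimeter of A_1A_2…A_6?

82

|A_1A_2| = √((-15)² + (-8)²) = √289 = 17
|A_2A_3| = √((0)² + (-7)²) = √49 = 7
|A_3A_4| = √((4)² + (3)²) = √25 = 5
|A_4A_5| = √((-5)² + (-12)²) = √169 = 13
|A_5A_6| = √((0)² + (-6)²) = √36 = 6
|A_6A_1| = √((16)² + (30)²) = √1156 = 34
Perimeter = 17 + 7 + 5 + 13 + 6 + 34 = 82.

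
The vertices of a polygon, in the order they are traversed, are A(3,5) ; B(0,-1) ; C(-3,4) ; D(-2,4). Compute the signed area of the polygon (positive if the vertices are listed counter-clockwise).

Apply Gauss's area formula: 2A = Σ (x_i·y_{i+1} − x_{i+1}·y_i), indices taken mod 4.
A→B: (3)(-1) − (0)(5) = -3
B→C: (0)(4) − (-3)(-1) = -3
C→D: (-3)(4) − (-2)(4) = -4
D→A: (-2)(5) − (3)(4) = -22
Σ = -32
Signed area = Σ/2 = -16 (negative ⇒ clockwise traversal).

-16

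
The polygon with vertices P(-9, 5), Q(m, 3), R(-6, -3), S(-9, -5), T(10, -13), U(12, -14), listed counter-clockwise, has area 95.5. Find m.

-10

The doubled signed area Σ (x_i y_{i+1} − x_{i+1} y_i) is linear in m.
With m=0 it equals 111; the coefficient of m is -8 (from the two edges through Q).
So -8·m + 111 = 2·95.5 = 191 ⇒ m = -10.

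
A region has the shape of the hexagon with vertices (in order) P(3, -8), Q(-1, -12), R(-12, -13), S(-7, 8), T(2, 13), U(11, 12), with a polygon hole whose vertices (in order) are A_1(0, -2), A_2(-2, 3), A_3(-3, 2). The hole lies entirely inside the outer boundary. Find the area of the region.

Outer boundary:
Σ = (-44) + (-131) + (-187) + (-107) + (-119) + (-124) = -712
Area = |Σ|/2 = 356.
Hole:
Σ = (-4) + (5) + (6) = 7
Area = |Σ|/2 = 3.5.
Net area = 356 − 3.5 = 352.5.

352.5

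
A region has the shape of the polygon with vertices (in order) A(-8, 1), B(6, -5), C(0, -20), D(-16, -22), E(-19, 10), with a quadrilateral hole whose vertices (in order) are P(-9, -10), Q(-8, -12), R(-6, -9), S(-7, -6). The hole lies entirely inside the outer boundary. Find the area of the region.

453

Outer boundary:
A→B: (-8)(-5) − (6)(1) = 34
B→C: (6)(-20) − (0)(-5) = -120
C→D: (0)(-22) − (-16)(-20) = -320
D→E: (-16)(10) − (-19)(-22) = -578
E→A: (-19)(1) − (-8)(10) = 61
Σ = -923
Area = |Σ|/2 = 461.5.
Hole:
P→Q: (-9)(-12) − (-8)(-10) = 28
Q→R: (-8)(-9) − (-6)(-12) = 0
R→S: (-6)(-6) − (-7)(-9) = -27
S→P: (-7)(-10) − (-9)(-6) = 16
Σ = 17
Area = |Σ|/2 = 8.5.
Net area = 461.5 − 8.5 = 453.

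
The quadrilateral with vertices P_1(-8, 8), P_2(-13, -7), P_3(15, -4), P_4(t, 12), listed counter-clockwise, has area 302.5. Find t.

Write out the shoelace sum; only the two edges meeting at P_4 involve t:
2·Area = [(15·12 − t·(-4)) + (t·8 − (-8)·12)] + 317
       = 12·t + 593 = 605
⇒ t = 1.

1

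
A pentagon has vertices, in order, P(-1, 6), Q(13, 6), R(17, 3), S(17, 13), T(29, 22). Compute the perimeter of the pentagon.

|PQ| = √((14)² + (0)²) = √196 = 14
|QR| = √((4)² + (-3)²) = √25 = 5
|RS| = √((0)² + (10)²) = √100 = 10
|ST| = √((12)² + (9)²) = √225 = 15
|TP| = √((-30)² + (-16)²) = √1156 = 34
Perimeter = 14 + 5 + 10 + 15 + 34 = 78.

78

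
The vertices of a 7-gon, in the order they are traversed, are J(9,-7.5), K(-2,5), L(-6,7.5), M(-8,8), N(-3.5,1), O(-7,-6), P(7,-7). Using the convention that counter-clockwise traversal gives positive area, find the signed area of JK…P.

103.25

J→K: (9)(5) − (-2)(-7.5) = 30
K→L: (-2)(7.5) − (-6)(5) = 15
L→M: (-6)(8) − (-8)(7.5) = 12
M→N: (-8)(1) − (-3.5)(8) = 20
N→O: (-3.5)(-6) − (-7)(1) = 28
O→P: (-7)(-7) − (7)(-6) = 91
P→J: (7)(-7.5) − (9)(-7) = 10.5
Σ = 206.5
Signed area = Σ/2 = 103.25 (positive ⇒ counter-clockwise traversal).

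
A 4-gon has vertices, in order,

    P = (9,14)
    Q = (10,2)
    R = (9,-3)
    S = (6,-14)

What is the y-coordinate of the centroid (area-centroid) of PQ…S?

Apply Gauss's area formula. First the cross-terms c_i = x_i·y_{i+1} − x_{i+1}·y_i:
  -122, -48, -108, 210  ⇒  2A = -68, A = -34.
Then Σ (y_i + y_{i+1})·c_i = -68, so ȳ = -68 / (6·(-34)) = 1/3.

1/3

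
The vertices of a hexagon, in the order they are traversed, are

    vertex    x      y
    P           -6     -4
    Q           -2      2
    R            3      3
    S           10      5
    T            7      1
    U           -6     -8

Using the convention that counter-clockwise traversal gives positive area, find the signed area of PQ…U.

Apply the shoelace formula: 2A = Σ (x_i·y_{i+1} − x_{i+1}·y_i), indices taken mod 6.
Σ = (-20) + (-12) + (-15) + (-25) + (-50) + (-24) = -146
Signed area = Σ/2 = -73 (negative ⇒ clockwise traversal).

-73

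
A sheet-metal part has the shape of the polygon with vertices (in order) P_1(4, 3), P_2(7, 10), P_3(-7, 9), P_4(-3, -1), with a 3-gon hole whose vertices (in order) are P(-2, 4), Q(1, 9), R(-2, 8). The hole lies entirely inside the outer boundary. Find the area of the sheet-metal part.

Outer boundary:
P_1→P_2: (4)(10) − (7)(3) = 19
P_2→P_3: (7)(9) − (-7)(10) = 133
P_3→P_4: (-7)(-1) − (-3)(9) = 34
P_4→P_1: (-3)(3) − (4)(-1) = -5
Σ = 181
Area = |Σ|/2 = 90.5.
Hole:
Σ = (-22) + (26) + (8) = 12
Area = |Σ|/2 = 6.
Net area = 90.5 − 6 = 84.5.

84.5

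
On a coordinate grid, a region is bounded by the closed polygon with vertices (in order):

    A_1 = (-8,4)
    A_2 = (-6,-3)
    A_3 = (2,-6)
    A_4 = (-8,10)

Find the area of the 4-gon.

Apply the shoelace formula: 2A = Σ (x_i·y_{i+1} − x_{i+1}·y_i), indices taken mod 4.
A_1→A_2: (-8)(-3) − (-6)(4) = 48
A_2→A_3: (-6)(-6) − (2)(-3) = 42
A_3→A_4: (2)(10) − (-8)(-6) = -28
A_4→A_1: (-8)(4) − (-8)(10) = 48
Σ = 110
Area = |Σ|/2 = 55.

55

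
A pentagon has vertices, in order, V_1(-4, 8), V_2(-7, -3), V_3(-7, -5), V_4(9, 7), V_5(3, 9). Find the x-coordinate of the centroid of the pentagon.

Apply Gauss's area formula. First the cross-terms c_i = x_i·y_{i+1} − x_{i+1}·y_i:
  68, 14, -4, 60, 60  ⇒  2A = 198, A = 99.
Then Σ (x_i + x_{i+1})·c_i = -292, so x̄ = -292 / (6·99) = -146/297.

-146/297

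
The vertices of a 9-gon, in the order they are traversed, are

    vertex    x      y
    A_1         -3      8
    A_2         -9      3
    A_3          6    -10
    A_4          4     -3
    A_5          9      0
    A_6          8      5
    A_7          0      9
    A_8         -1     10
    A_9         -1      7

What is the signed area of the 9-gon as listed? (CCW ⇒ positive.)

163

Apply the shoelace (surveyor's) formula: 2A = Σ (x_i·y_{i+1} − x_{i+1}·y_i), indices taken mod 9.
A_1→A_2: (-3)(3) − (-9)(8) = 63
A_2→A_3: (-9)(-10) − (6)(3) = 72
A_3→A_4: (6)(-3) − (4)(-10) = 22
A_4→A_5: (4)(0) − (9)(-3) = 27
A_5→A_6: (9)(5) − (8)(0) = 45
A_6→A_7: (8)(9) − (0)(5) = 72
A_7→A_8: (0)(10) − (-1)(9) = 9
A_8→A_9: (-1)(7) − (-1)(10) = 3
A_9→A_1: (-1)(8) − (-3)(7) = 13
Σ = 326
Signed area = Σ/2 = 163 (positive ⇒ counter-clockwise traversal).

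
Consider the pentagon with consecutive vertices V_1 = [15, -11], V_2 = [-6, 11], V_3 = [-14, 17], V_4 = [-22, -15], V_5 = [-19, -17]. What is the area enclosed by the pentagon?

Apply the shoelace formula: 2A = Σ (x_i·y_{i+1} − x_{i+1}·y_i), indices taken mod 5.
Σ = (99) + (52) + (584) + (89) + (464) = 1288
Area = |Σ|/2 = 644.

644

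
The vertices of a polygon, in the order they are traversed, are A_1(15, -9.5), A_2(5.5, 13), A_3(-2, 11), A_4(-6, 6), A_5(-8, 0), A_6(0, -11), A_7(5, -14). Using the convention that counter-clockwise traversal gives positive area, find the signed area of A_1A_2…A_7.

370.625

A_1→A_2: (15)(13) − (5.5)(-9.5) = 247.25
A_2→A_3: (5.5)(11) − (-2)(13) = 86.5
A_3→A_4: (-2)(6) − (-6)(11) = 54
A_4→A_5: (-6)(0) − (-8)(6) = 48
A_5→A_6: (-8)(-11) − (0)(0) = 88
A_6→A_7: (0)(-14) − (5)(-11) = 55
A_7→A_1: (5)(-9.5) − (15)(-14) = 162.5
Σ = 741.25
Signed area = Σ/2 = 370.625 (positive ⇒ counter-clockwise traversal).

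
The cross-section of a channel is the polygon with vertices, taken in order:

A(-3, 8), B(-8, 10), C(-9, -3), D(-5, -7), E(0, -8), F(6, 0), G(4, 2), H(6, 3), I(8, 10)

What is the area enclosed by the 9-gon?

Apply Gauss's area formula: 2A = Σ (x_i·y_{i+1} − x_{i+1}·y_i), indices taken mod 9.
Σ = (34) + (114) + (48) + (40) + (48) + (12) + (0) + (36) + (94) = 426
Area = |Σ|/2 = 213.

213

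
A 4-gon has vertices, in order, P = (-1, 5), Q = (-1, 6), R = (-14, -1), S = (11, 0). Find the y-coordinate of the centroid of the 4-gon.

Apply the shoelace (surveyor's) formula. First the cross-terms c_i = x_i·y_{i+1} − x_{i+1}·y_i:
  -1, 85, 11, 55  ⇒  2A = 150, A = 75.
Then Σ (y_i + y_{i+1})·c_i = 678, so ȳ = 678 / (6·75) = 113/75.

113/75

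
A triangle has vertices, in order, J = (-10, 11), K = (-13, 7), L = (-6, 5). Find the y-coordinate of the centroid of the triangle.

23/3

Apply the shoelace (surveyor's) formula. First the cross-terms c_i = x_i·y_{i+1} − x_{i+1}·y_i:
  73, -23, -16  ⇒  2A = 34, A = 17.
Then Σ (y_i + y_{i+1})·c_i = 782, so ȳ = 782 / (6·17) = 23/3.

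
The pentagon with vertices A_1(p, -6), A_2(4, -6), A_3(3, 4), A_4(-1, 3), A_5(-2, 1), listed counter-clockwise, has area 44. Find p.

Write out the shoelace sum; only the two edges meeting at A_1 involve p:
2·Area = [((-2)·(-6) − p·1) + (p·(-6) − 4·(-6))] + 52
       = -7·p + 88 = 88
⇒ p = 0.

0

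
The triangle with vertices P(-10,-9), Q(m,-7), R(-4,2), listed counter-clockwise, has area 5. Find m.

Write out the shoelace sum; only the two edges meeting at Q involve m:
2·Area = [((-10)·(-7) − m·(-9)) + (m·2 − (-4)·(-7))] + 56
       = 11·m + 98 = 10
⇒ m = -8.

-8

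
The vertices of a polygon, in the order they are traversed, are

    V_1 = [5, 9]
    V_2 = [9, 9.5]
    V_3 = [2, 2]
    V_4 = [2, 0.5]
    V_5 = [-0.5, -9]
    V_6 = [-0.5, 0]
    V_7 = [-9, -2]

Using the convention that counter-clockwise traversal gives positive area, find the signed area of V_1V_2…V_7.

Σ = (-33.5) + (-1) + (-3) + (-17.75) + (-4.5) + (1) + (-71) = -129.75
Signed area = Σ/2 = -64.875 (negative ⇒ clockwise traversal).

-64.875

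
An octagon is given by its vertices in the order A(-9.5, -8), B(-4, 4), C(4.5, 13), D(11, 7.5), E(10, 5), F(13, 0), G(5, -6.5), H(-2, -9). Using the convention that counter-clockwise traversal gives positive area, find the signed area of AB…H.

-273.125

Apply the shoelace (surveyor's) formula: 2A = Σ (x_i·y_{i+1} − x_{i+1}·y_i), indices taken mod 8.
Σ = (-70) + (-70) + (-109.25) + (-20) + (-65) + (-84.5) + (-58) + (-69.5) = -546.25
Signed area = Σ/2 = -273.125 (negative ⇒ clockwise traversal).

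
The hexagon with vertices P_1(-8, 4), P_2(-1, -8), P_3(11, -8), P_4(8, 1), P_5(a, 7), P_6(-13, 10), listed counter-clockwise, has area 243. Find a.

Write out the shoelace sum; only the two edges meeting at P_5 involve a:
2·Area = [(8·7 − a·1) + (a·10 − (-13)·7)] + 267
       = 9·a + 414 = 486
⇒ a = 8.

8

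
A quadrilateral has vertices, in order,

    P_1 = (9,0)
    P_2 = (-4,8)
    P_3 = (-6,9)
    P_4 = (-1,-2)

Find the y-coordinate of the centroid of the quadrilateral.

Apply the shoelace (surveyor's) formula. First the cross-terms c_i = x_i·y_{i+1} − x_{i+1}·y_i:
  72, 12, 21, 18  ⇒  2A = 123, A = 61.5.
Then Σ (y_i + y_{i+1})·c_i = 891, so ȳ = 891 / (6·61.5) = 99/41.

99/41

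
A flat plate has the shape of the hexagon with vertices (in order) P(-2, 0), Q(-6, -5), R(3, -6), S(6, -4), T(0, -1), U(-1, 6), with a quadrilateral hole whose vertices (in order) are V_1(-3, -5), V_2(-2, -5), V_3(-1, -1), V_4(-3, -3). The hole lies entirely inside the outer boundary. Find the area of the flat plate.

41

Outer boundary:
Apply the surveyor's formula: 2A = Σ (x_i·y_{i+1} − x_{i+1}·y_i), indices taken mod 6.
Σ = (10) + (51) + (24) + (-6) + (-1) + (12) = 90
Area = |Σ|/2 = 45.
Hole:
Apply Gauss's area formula: 2A = Σ (x_i·y_{i+1} − x_{i+1}·y_i), indices taken mod 4.
V_1→V_2: (-3)(-5) − (-2)(-5) = 5
V_2→V_3: (-2)(-1) − (-1)(-5) = -3
V_3→V_4: (-1)(-3) − (-3)(-1) = 0
V_4→V_1: (-3)(-5) − (-3)(-3) = 6
Σ = 8
Area = |Σ|/2 = 4.
Net area = 45 − 4 = 41.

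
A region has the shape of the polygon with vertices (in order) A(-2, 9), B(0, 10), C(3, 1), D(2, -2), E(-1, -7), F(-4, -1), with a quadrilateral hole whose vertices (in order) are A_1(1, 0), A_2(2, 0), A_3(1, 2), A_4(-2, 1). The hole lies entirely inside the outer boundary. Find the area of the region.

65.5

Outer boundary:
Apply the shoelace (surveyor's) formula: 2A = Σ (x_i·y_{i+1} − x_{i+1}·y_i), indices taken mod 6.
Cross-terms: -20, -30, -8, -16, -27, -38  ⇒  Σ = -139
Area = |Σ|/2 = 69.5.
Hole:
Apply the shoelace formula: 2A = Σ (x_i·y_{i+1} − x_{i+1}·y_i), indices taken mod 4.
Cross-terms: 0, 4, 5, -1  ⇒  Σ = 8
Area = |Σ|/2 = 4.
Net area = 69.5 − 4 = 65.5.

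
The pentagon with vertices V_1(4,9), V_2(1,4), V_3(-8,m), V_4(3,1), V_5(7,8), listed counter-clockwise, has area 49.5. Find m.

-10

Write out the shoelace sum; only the two edges meeting at V_3 involve m:
2·Area = [(1·m − (-8)·4) + ((-8)·1 − 3·m)] + 55
       = -2·m + 79 = 99
⇒ m = -10.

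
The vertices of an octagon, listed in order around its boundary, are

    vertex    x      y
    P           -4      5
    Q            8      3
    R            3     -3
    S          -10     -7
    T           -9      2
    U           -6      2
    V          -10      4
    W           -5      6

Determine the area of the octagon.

Apply the shoelace (surveyor's) formula: 2A = Σ (x_i·y_{i+1} − x_{i+1}·y_i), indices taken mod 8.
Σ = (-52) + (-33) + (-51) + (-83) + (-6) + (-4) + (-40) + (-1) = -270
Area = |Σ|/2 = 135.

135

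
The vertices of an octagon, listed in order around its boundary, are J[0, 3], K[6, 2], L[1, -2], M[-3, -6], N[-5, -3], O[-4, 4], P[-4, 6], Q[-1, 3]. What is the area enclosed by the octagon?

57

Σ = (-18) + (-14) + (-12) + (-21) + (-32) + (-8) + (-6) + (-3) = -114
Area = |Σ|/2 = 57.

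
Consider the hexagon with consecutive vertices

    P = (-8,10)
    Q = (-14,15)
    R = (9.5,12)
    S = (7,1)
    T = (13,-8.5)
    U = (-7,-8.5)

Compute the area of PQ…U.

Apply the shoelace (surveyor's) formula: 2A = Σ (x_i·y_{i+1} − x_{i+1}·y_i), indices taken mod 6.
Σ = (20) + (-310.5) + (-74.5) + (-72.5) + (-170) + (-138) = -745.5
Area = |Σ|/2 = 372.75.

372.75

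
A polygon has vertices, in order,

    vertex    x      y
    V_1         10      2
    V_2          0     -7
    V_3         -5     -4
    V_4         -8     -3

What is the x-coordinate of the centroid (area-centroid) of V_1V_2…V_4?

23/27

Apply the shoelace (surveyor's) formula. First the cross-terms c_i = x_i·y_{i+1} − x_{i+1}·y_i:
  -70, -35, -17, 14  ⇒  2A = -108, A = -54.
Then Σ (x_i + x_{i+1})·c_i = -276, so x̄ = -276 / (6·(-54)) = 23/27.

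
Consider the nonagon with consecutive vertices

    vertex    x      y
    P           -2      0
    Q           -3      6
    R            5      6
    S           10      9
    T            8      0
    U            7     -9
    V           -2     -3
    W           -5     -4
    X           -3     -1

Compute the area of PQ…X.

Σ = (-12) + (-48) + (-15) + (-72) + (-72) + (-39) + (-7) + (-7) + (-2) = -274
Area = |Σ|/2 = 137.

137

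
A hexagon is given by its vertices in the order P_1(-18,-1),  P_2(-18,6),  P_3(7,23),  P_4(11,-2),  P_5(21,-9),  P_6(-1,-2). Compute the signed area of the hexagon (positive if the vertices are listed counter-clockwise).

-496

Apply the shoelace formula: 2A = Σ (x_i·y_{i+1} − x_{i+1}·y_i), indices taken mod 6.
Cross-terms: -126, -456, -267, -57, -51, -35  ⇒  Σ = -992
Signed area = Σ/2 = -496 (negative ⇒ clockwise traversal).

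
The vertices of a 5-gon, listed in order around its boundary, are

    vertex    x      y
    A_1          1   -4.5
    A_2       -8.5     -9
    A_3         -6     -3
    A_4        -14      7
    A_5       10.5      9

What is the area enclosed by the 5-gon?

Apply the shoelace formula: 2A = Σ (x_i·y_{i+1} − x_{i+1}·y_i), indices taken mod 5.
Σ = (-47.25) + (-28.5) + (-84) + (-199.5) + (-56.25) = -415.5
Area = |Σ|/2 = 207.75.

207.75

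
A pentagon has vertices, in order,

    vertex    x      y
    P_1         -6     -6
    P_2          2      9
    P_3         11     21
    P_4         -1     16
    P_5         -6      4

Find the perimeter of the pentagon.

|P_1P_2| = √((8)² + (15)²) = √289 = 17
|P_2P_3| = √((9)² + (12)²) = √225 = 15
|P_3P_4| = √((-12)² + (-5)²) = √169 = 13
|P_4P_5| = √((-5)² + (-12)²) = √169 = 13
|P_5P_1| = √((0)² + (-10)²) = √100 = 10
Perimeter = 17 + 15 + 13 + 13 + 10 = 68.

68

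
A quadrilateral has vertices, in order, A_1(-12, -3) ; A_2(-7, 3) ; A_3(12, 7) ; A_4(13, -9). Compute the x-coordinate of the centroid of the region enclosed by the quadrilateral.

Apply the shoelace formula. First the cross-terms c_i = x_i·y_{i+1} − x_{i+1}·y_i:
  -57, -85, -199, -147  ⇒  2A = -488, A = -244.
Then Σ (x_i + x_{i+1})·c_i = -4464, so x̄ = -4464 / (6·(-244)) = 186/61.

186/61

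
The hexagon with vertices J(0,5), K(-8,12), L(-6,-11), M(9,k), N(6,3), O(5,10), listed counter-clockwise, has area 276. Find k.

Write out the shoelace sum; only the two edges meeting at M involve k:
2·Area = [((-6)·k − 9·(-11)) + (9·3 − 6·k)] + 270
       = -12·k + 396 = 552
⇒ k = -13.

-13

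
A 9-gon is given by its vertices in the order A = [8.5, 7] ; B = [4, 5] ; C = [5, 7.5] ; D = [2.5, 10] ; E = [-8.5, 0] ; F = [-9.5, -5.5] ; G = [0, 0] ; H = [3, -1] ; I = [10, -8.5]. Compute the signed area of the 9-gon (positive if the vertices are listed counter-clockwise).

154.625

Apply the surveyor's formula: 2A = Σ (x_i·y_{i+1} − x_{i+1}·y_i), indices taken mod 9.
Σ = (14.5) + (5) + (31.25) + (85) + (46.75) + (0) + (0) + (-15.5) + (142.25) = 309.25
Signed area = Σ/2 = 154.625 (positive ⇒ counter-clockwise traversal).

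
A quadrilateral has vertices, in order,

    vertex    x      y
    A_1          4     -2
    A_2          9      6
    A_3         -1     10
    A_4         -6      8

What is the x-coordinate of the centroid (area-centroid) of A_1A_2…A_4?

Apply the shoelace (surveyor's) formula. First the cross-terms c_i = x_i·y_{i+1} − x_{i+1}·y_i:
  42, 96, 52, -20  ⇒  2A = 170, A = 85.
Then Σ (x_i + x_{i+1})·c_i = 990, so x̄ = 990 / (6·85) = 33/17.

33/17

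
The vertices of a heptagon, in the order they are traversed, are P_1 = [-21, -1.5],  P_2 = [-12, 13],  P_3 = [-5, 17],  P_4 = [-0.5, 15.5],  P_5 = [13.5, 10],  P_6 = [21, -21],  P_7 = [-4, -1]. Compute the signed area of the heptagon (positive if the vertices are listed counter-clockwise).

Apply the shoelace formula: 2A = Σ (x_i·y_{i+1} − x_{i+1}·y_i), indices taken mod 7.
Σ = (-291) + (-139) + (-69) + (-214.25) + (-493.5) + (-105) + (-15) = -1326.75
Signed area = Σ/2 = -663.375 (negative ⇒ clockwise traversal).

-663.375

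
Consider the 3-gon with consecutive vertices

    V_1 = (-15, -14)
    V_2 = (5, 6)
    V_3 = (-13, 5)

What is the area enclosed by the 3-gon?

170

Cross-terms: -20, 103, 257  ⇒  Σ = 340
Area = |Σ|/2 = 170.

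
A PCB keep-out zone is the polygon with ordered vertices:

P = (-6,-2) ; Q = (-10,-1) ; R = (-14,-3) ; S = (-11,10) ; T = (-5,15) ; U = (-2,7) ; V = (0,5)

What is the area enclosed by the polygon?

Apply the surveyor's formula: 2A = Σ (x_i·y_{i+1} − x_{i+1}·y_i), indices taken mod 7.
P→Q: (-6)(-1) − (-10)(-2) = -14
Q→R: (-10)(-3) − (-14)(-1) = 16
R→S: (-14)(10) − (-11)(-3) = -173
S→T: (-11)(15) − (-5)(10) = -115
T→U: (-5)(7) − (-2)(15) = -5
U→V: (-2)(5) − (0)(7) = -10
V→P: (0)(-2) − (-6)(5) = 30
Σ = -271
Area = |Σ|/2 = 135.5.

135.5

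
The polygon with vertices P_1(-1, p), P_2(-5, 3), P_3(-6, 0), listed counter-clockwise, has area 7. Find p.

Write out the shoelace sum; only the two edges meeting at P_1 involve p:
2·Area = [((-6)·p − (-1)·0) + ((-1)·3 − (-5)·p)] + 18
       = -1·p + 15 = 14
⇒ p = 1.

1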